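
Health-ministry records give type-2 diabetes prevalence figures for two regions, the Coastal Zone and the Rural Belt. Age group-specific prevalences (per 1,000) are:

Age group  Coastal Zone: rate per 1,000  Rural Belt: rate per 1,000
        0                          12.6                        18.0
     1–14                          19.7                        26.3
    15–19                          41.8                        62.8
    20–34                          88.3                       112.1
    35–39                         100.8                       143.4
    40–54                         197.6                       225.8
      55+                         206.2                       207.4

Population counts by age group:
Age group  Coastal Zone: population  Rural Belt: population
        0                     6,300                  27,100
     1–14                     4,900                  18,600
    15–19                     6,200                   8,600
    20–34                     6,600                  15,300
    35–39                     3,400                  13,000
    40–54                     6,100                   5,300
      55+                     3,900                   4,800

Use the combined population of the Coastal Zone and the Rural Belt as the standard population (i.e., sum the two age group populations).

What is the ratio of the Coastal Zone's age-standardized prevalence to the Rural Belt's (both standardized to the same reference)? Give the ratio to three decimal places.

Combined standard total = 130,100; weights = 0.2567, 0.1806, 0.1138, 0.1683, 0.1261, 0.0876, 0.0669.
The Coastal Zone: 0.2567×12.6 + 0.1806×19.7 + 0.1138×41.8 + 0.1683×88.3 + 0.1261×100.8 + 0.0876×197.6 + 0.0669×206.2 = 70.2221 per 1,000.
The Rural Belt: 0.2567×18.0 + 0.1806×26.3 + 0.1138×62.8 + 0.1683×112.1 + 0.1261×143.4 + 0.0876×225.8 + 0.0669×207.4 = 87.1171 per 1,000.
Ratio = 70.2221 ÷ 87.1171 = 0.80607.

0.806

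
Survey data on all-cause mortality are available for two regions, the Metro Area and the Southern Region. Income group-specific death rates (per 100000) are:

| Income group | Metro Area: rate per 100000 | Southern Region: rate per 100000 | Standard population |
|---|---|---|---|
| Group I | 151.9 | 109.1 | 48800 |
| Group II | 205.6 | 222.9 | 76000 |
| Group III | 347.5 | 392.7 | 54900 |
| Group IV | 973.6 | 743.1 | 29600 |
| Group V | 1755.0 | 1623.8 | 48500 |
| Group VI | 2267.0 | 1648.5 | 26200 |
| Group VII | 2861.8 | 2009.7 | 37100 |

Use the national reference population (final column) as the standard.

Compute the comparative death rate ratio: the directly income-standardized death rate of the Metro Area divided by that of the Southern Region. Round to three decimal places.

1.226

Standard total = 321100; weights = 0.1520, 0.2367, 0.1710, 0.0922, 0.1510, 0.0816, 0.1155.
The Metro Area: 0.1520×151.9 + 0.2367×205.6 + 0.1710×347.5 + 0.0922×973.6 + 0.1510×1755.0 + 0.0816×2267.0 + 0.1155×2861.8 = 1001.6204 per 100000.
The Southern Region: 0.1520×109.1 + 0.2367×222.9 + 0.1710×392.7 + 0.0922×743.1 + 0.1510×1623.8 + 0.0816×1648.5 + 0.1155×2009.7 = 816.9553 per 100000.
Ratio = 1001.6204 ÷ 816.9553 = 1.22604.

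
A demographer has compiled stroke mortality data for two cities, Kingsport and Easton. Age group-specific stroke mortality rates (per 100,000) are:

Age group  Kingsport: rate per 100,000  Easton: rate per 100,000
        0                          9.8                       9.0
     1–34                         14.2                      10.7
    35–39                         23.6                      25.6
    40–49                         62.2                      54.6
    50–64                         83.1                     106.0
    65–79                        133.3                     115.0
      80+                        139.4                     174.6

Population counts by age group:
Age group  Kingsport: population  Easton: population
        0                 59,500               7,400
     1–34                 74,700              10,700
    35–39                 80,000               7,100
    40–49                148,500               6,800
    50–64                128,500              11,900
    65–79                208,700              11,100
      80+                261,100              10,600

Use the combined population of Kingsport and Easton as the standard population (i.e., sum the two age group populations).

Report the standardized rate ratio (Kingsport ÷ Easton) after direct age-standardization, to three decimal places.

Combined standard total = 1,026,600; weights = 0.0652, 0.0832, 0.0848, 0.1513, 0.1368, 0.2141, 0.2647.
Kingsport: 0.0652×9.8 + 0.0832×14.2 + 0.0848×23.6 + 0.1513×62.2 + 0.1368×83.1 + 0.2141×133.3 + 0.2647×139.4 = 90.0303 per 100,000.
Easton: 0.0652×9.0 + 0.0832×10.7 + 0.0848×25.6 + 0.1513×54.6 + 0.1368×106.0 + 0.2141×115.0 + 0.2647×174.6 = 97.2367 per 100,000.
Ratio = 90.0303 ÷ 97.2367 = 0.92589.

0.926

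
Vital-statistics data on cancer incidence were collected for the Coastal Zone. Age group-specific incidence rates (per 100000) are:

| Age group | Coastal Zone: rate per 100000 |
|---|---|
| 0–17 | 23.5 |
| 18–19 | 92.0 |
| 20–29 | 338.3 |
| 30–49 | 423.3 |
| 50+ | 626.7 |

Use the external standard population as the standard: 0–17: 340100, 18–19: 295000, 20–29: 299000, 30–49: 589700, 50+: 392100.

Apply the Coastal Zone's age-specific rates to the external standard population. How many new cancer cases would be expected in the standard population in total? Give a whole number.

Expected new cancer cases = Σ (standard pop × age-specific rate ÷ 100000)
= 340100×23.5/100000 + 295000×92.0/100000 + 299000×338.3/100000 + 589700×423.3/100000 + 392100×626.7/100000
= 79.92 + 271.40 + 1011.52 + 2496.20 + 2457.29 = 6316.33.

6316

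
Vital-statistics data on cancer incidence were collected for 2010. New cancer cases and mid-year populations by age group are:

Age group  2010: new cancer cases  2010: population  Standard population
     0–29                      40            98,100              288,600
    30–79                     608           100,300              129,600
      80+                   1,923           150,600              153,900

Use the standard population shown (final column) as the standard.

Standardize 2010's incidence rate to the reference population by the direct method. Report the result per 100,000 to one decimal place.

501.4

Age-specific rates per 100,000 for 2010: 40.77, 606.18, 1276.89.
Standard total = 572,100; weights = 0.5045, 0.2265, 0.2690.
Standardized rate: 0.5045×40.77 + 0.2265×606.18 + 0.2690×1276.89 = 501.3852 per 100,000.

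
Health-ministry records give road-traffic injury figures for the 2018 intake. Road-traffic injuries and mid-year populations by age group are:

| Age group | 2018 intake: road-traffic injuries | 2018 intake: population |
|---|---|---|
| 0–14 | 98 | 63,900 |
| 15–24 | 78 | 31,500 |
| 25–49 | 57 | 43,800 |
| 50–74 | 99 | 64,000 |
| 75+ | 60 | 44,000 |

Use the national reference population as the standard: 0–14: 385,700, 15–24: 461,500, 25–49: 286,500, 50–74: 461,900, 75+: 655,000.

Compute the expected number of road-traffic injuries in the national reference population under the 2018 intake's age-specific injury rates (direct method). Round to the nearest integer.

3715

Age-specific rates per 100,000 for the 2018 intake: 153.36, 247.62, 130.14, 154.69, 136.36.
Expected road-traffic injuries = Σ (standard pop × age-specific rate ÷ 100,000)
= 385,700×153.36/100,000 + 461,500×247.62/100,000 + 286,500×130.14/100,000 + 461,900×154.69/100,000 + 655,000×136.36/100,000
= 591.53 + 1142.76 + 372.84 + 714.50 + 893.18 = 3714.82.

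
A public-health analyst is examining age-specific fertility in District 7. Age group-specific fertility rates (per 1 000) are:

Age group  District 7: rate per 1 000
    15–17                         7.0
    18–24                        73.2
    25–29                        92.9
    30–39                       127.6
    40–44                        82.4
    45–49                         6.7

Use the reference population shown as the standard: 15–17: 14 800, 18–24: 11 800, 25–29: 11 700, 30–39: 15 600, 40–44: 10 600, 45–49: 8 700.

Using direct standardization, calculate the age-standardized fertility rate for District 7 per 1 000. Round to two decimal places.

67.99

Standard total = 73 200; weights = 0.2022, 0.1612, 0.1598, 0.2131, 0.1448, 0.1189.
Standardized rate: 0.2022×7.0 + 0.1612×73.2 + 0.1598×92.9 + 0.2131×127.6 + 0.1448×82.4 + 0.1189×6.7 = 67.9861 per 1 000.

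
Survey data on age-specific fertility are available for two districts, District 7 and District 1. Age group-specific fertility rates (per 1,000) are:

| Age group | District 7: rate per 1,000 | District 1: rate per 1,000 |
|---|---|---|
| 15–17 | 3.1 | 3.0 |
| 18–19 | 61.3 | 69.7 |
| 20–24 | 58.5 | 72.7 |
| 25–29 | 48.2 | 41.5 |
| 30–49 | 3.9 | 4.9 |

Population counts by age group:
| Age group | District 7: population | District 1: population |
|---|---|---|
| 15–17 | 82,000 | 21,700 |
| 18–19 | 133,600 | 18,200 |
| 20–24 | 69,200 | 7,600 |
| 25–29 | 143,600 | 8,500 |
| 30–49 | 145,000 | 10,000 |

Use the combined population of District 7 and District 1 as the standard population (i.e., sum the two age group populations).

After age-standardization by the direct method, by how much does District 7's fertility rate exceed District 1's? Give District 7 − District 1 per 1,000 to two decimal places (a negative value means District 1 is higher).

-2.33

Combined standard total = 639,400; weights = 0.1622, 0.2374, 0.1201, 0.2379, 0.2424.
District 7: 0.1622×3.1 + 0.2374×61.3 + 0.1201×58.5 + 0.2379×48.2 + 0.2424×3.9 = 34.4938 per 1,000.
District 1: 0.1622×3.0 + 0.2374×69.7 + 0.1201×72.7 + 0.2379×41.5 + 0.2424×4.9 = 36.8260 per 1,000.
Difference = 34.4938 − 36.8260 = -2.3322.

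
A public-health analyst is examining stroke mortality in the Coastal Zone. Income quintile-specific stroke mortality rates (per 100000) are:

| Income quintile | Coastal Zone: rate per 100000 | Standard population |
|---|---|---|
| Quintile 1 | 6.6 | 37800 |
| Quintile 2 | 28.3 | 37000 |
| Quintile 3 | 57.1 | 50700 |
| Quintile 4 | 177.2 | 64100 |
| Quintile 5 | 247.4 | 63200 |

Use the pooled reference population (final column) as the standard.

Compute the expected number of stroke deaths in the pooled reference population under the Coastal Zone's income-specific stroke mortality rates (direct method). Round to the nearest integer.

312

Expected stroke deaths = Σ (standard pop × income-specific rate ÷ 100000)
= 37800×6.6/100000 + 37000×28.3/100000 + 50700×57.1/100000 + 64100×177.2/100000 + 63200×247.4/100000
= 2.49 + 10.47 + 28.95 + 113.59 + 156.36 = 311.86.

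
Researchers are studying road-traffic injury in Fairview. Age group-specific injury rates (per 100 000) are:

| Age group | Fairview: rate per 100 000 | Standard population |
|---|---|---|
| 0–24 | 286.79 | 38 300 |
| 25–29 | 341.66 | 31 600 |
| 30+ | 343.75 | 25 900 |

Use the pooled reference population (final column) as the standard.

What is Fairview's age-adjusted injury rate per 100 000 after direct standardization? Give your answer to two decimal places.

320.29

Standard total = 95 800; weights = 0.3998, 0.3299, 0.2704.
Standardized rate: 0.3998×286.79 + 0.3299×341.66 + 0.2704×343.75 = 320.2885 per 100 000.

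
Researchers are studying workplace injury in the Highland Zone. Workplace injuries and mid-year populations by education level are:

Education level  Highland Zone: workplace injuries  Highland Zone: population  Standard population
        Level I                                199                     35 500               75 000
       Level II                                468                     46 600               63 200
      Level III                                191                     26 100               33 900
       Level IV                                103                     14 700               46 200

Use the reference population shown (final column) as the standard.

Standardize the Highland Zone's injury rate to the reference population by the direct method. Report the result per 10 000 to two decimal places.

74.53

Education-specific rates per 10 000 for the Highland Zone: 56.06, 100.43, 73.18, 70.07.
Standard total = 218 300; weights = 0.3436, 0.2895, 0.1553, 0.2116.
Standardized rate: 0.3436×56.06 + 0.2895×100.43 + 0.1553×73.18 + 0.2116×70.07 = 74.5272 per 10 000.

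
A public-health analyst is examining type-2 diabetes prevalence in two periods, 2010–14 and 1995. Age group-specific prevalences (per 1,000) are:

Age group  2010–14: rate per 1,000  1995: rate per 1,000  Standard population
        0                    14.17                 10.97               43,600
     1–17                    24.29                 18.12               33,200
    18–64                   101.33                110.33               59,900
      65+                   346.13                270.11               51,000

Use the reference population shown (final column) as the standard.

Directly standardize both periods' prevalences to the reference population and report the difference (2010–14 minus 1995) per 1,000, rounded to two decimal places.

Standard total = 187,700; weights = 0.2323, 0.1769, 0.3191, 0.2717.
2010–14: 0.2323×14.17 + 0.1769×24.29 + 0.3191×101.33 + 0.2717×346.13 = 133.9720 per 1,000.
1995: 0.2323×10.97 + 0.1769×18.12 + 0.3191×110.33 + 0.2717×270.11 = 114.3540 per 1,000.
Difference = 133.9720 − 114.3540 = 19.6179.

19.62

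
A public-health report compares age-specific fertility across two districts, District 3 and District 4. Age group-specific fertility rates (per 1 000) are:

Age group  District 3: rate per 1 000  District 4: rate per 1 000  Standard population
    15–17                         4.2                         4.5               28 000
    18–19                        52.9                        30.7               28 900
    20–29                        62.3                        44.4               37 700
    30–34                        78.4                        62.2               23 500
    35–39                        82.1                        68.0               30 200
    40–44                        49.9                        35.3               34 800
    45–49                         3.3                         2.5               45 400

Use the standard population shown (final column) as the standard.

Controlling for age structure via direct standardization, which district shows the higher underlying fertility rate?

Standard total = 228 500; weights = 0.1225, 0.1265, 0.1650, 0.1028, 0.1322, 0.1523, 0.1987.
District 3: 0.1225×4.2 + 0.1265×52.9 + 0.1650×62.3 + 0.1028×78.4 + 0.1322×82.1 + 0.1523×49.9 + 0.1987×3.3 = 44.6533 per 1 000.
District 4: 0.1225×4.5 + 0.1265×30.7 + 0.1650×44.4 + 0.1028×62.2 + 0.1322×68.0 + 0.1523×35.3 + 0.1987×2.5 = 33.0168 per 1 000.

District 3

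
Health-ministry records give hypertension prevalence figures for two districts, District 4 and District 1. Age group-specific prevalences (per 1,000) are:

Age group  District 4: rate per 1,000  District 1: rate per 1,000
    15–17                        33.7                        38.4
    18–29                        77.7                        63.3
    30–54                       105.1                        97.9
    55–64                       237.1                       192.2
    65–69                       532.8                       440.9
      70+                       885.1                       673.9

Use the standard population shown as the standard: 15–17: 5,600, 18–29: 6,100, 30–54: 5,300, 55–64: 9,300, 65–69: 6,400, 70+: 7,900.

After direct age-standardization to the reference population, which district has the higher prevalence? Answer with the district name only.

Standard total = 40,600; weights = 0.1379, 0.1502, 0.1305, 0.2291, 0.1576, 0.1946.
District 4: 0.1379×33.7 + 0.1502×77.7 + 0.1305×105.1 + 0.2291×237.1 + 0.1576×532.8 + 0.1946×885.1 = 340.5655 per 1,000.
District 1: 0.1379×38.4 + 0.1502×63.3 + 0.1305×97.9 + 0.2291×192.2 + 0.1576×440.9 + 0.1946×673.9 = 272.2431 per 1,000.

District 4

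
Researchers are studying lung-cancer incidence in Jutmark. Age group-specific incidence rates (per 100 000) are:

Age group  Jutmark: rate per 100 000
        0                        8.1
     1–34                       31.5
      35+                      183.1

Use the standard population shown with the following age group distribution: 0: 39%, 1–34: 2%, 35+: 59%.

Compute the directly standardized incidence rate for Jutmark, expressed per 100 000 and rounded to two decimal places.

111.82

Standard weights: 0.39, 0.02, 0.59.
Standardized rate: 0.3900×8.1 + 0.0200×31.5 + 0.5900×183.1 = 111.8180 per 100 000.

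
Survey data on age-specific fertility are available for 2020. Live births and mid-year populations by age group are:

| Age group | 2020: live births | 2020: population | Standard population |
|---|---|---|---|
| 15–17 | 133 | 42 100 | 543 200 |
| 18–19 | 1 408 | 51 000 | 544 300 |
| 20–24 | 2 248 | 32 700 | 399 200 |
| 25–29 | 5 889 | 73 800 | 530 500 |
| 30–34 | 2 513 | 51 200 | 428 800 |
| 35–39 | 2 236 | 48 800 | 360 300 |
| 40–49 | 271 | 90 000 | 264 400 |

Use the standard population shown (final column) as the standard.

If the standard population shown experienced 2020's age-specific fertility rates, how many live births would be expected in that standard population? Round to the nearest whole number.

124870

Age-specific rates per 1 000 for 2020: 3.159, 27.608, 68.746, 79.797, 49.082, 45.820, 3.011.
Expected live births = Σ (standard pop × age-specific rate ÷ 1 000)
= 543 200×3.159/1 000 + 544 300×27.608/1 000 + 399 200×68.746/1 000 + 530 500×79.797/1 000 + 428 800×49.082/1 000 + 360 300×45.820/1 000 + 264 400×3.011/1 000
= 1716.05 + 15026.95 + 27443.47 + 42332.17 + 21046.38 + 16508.83 + 796.14 = 124869.99.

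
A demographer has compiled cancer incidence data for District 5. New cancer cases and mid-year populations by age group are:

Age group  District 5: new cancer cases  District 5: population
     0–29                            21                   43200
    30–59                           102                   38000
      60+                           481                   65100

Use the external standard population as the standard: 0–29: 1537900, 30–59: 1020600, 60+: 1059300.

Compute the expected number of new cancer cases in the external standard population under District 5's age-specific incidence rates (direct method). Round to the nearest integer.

11314

Age-specific rates per 100000 for District 5: 48.61, 268.42, 738.86.
Expected new cancer cases = Σ (standard pop × age-specific rate ÷ 100000)
= 1537900×48.61/100000 + 1020600×268.42/100000 + 1059300×738.86/100000
= 747.59 + 2739.51 + 7826.78 = 11313.87.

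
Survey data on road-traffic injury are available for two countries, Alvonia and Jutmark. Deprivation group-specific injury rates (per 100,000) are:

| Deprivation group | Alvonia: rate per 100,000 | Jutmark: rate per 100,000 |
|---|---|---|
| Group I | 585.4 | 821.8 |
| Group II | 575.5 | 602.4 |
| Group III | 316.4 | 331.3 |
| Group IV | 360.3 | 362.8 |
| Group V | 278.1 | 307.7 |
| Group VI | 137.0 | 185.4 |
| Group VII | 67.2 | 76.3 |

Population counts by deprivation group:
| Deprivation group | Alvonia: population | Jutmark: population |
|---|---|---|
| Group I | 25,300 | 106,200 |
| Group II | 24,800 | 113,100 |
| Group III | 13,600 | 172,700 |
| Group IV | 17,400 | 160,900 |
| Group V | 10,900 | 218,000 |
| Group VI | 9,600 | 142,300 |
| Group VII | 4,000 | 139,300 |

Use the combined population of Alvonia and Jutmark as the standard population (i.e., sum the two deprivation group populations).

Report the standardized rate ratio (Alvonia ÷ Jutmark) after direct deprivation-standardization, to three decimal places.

Combined standard total = 1,158,100; weights = 0.1135, 0.1191, 0.1609, 0.1540, 0.1977, 0.1312, 0.1237.
Alvonia: 0.1135×585.4 + 0.1191×575.5 + 0.1609×316.4 + 0.1540×360.3 + 0.1977×278.1 + 0.1312×137.0 + 0.1237×67.2 = 322.6194 per 100,000.
Jutmark: 0.1135×821.8 + 0.1191×602.4 + 0.1609×331.3 + 0.1540×362.8 + 0.1977×307.7 + 0.1312×185.4 + 0.1237×76.3 = 368.7718 per 100,000.
Ratio = 322.6194 ÷ 368.7718 = 0.87485.

0.875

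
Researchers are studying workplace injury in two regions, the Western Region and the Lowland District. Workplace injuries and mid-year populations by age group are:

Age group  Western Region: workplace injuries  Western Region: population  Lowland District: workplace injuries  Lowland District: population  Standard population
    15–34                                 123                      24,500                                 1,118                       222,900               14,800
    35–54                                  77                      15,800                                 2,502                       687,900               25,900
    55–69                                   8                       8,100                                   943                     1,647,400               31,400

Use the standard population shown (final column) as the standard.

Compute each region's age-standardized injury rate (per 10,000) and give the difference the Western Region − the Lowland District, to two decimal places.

Age-specific rates per 10,000 for the Western Region: 50.20, 48.73, 9.88.
For the Lowland District: 50.16, 36.37, 5.72.
Standard total = 72,100; weights = 0.2053, 0.3592, 0.4355.
The Western Region: 0.2053×50.20 + 0.3592×48.73 + 0.4355×9.88 = 32.1132 per 10,000.
The Lowland District: 0.2053×50.16 + 0.3592×36.37 + 0.4355×5.72 = 25.8542 per 10,000.
Difference = 32.1132 − 25.8542 = 6.2590.

6.26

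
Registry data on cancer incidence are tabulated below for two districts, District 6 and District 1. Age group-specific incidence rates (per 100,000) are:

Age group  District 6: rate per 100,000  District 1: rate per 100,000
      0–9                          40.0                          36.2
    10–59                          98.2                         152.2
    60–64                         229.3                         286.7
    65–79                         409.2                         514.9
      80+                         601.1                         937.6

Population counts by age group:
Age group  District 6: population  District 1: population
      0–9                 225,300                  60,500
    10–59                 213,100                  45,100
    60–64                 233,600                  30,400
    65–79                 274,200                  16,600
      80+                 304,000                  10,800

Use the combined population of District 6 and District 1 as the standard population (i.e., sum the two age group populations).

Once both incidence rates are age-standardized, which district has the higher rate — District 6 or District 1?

Combined standard total = 1,413,600; weights = 0.2022, 0.1827, 0.1868, 0.2057, 0.2227.
District 6: 0.2022×40.0 + 0.1827×98.2 + 0.1868×229.3 + 0.2057×409.2 + 0.2227×601.1 = 286.8874 per 100,000.
District 1: 0.2022×36.2 + 0.1827×152.2 + 0.1868×286.7 + 0.2057×514.9 + 0.2227×937.6 = 403.3830 per 100,000.
The crude rates (302.70 vs 223.03) would put District 6 higher, but that reflects its age composition; once standardized to a common age structure, District 1 has the higher underlying rate.

District 1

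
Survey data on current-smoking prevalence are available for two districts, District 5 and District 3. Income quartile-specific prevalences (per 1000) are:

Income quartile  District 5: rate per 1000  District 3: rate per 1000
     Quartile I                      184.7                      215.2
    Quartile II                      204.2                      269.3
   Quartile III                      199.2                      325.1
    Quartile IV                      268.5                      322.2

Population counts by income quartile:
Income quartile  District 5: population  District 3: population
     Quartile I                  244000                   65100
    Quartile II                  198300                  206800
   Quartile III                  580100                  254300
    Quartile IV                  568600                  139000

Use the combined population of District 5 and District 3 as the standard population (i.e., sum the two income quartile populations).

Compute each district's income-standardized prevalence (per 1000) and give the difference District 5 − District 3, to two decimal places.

Combined standard total = 2256200; weights = 0.1370, 0.1795, 0.3698, 0.3136.
District 5: 0.1370×184.7 + 0.1795×204.2 + 0.3698×199.2 + 0.3136×268.5 = 219.8454 per 1000.
District 3: 0.1370×215.2 + 0.1795×269.3 + 0.3698×325.1 + 0.3136×322.2 = 299.1153 per 1000.
Difference = 219.8454 − 299.1153 = -79.2699.

-79.27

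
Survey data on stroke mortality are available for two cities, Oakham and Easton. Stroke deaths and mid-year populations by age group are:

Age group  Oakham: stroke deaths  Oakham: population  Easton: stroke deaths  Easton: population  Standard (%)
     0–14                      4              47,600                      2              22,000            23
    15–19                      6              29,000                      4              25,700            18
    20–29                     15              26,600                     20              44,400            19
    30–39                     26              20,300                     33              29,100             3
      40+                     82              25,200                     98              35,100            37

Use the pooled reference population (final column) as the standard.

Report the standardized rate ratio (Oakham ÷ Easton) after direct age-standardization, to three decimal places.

1.170

Age-specific rates per 100,000 for Oakham: 8.40, 20.69, 56.39, 128.08, 325.40.
For Easton: 9.09, 15.56, 45.05, 113.40, 279.20.
Standard weights: 0.23, 0.18, 0.19, 0.03, 0.37.
Oakham: 0.2300×8.40 + 0.1800×20.69 + 0.1900×56.39 + 0.0300×128.08 + 0.3700×325.40 = 140.6104 per 100,000.
Easton: 0.2300×9.09 + 0.1800×15.56 + 0.1900×45.05 + 0.0300×113.40 + 0.3700×279.20 = 120.1579 per 100,000.
Ratio = 140.6104 ÷ 120.1579 = 1.17021.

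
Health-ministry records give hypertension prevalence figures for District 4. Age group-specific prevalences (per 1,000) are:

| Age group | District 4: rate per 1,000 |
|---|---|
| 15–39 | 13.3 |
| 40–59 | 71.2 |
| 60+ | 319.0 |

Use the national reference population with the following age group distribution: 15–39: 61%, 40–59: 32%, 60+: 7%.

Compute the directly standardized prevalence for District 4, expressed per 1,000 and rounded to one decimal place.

53.2

Standard weights: 0.61, 0.32, 0.07.
Standardized rate: 0.6100×13.3 + 0.3200×71.2 + 0.0700×319.0 = 53.2270 per 1,000.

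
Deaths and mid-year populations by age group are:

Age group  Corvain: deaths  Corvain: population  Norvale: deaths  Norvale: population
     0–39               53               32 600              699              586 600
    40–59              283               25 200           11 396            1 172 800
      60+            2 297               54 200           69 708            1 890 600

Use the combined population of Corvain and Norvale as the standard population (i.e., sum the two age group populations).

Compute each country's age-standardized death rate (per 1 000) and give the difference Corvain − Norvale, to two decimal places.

3.40

Age-specific rates per 1 000 for Corvain: 1.626, 11.230, 42.380.
For Norvale: 1.192, 9.717, 36.871.
Combined standard total = 3 762 000; weights = 0.1646, 0.3184, 0.5170.
Corvain: 0.1646×1.626 + 0.3184×11.230 + 0.5170×42.380 = 25.7526 per 1 000.
Norvale: 0.1646×1.192 + 0.3184×9.717 + 0.5170×36.871 = 22.3512 per 1 000.
Difference = 25.7526 − 22.3512 = 3.4014.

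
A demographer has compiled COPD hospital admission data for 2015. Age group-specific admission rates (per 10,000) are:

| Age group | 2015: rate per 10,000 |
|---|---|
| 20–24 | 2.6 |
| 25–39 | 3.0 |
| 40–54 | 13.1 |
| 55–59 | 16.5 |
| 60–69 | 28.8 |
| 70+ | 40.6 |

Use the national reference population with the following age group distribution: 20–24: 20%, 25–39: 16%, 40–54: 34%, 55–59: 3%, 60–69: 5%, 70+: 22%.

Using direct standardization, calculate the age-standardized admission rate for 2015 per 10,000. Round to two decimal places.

16.32

Standard weights: 0.20, 0.16, 0.34, 0.03, 0.05, 0.22.
Standardized rate: 0.2000×2.6 + 0.1600×3.0 + 0.3400×13.1 + 0.0300×16.5 + 0.0500×28.8 + 0.2200×40.6 = 16.3210 per 10,000.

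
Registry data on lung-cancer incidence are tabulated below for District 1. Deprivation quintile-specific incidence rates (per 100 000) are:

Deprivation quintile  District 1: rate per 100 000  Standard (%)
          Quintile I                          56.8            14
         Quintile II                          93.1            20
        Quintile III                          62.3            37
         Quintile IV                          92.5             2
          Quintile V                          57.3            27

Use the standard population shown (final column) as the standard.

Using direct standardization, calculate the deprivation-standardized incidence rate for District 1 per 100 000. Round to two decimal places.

Standard weights: 0.14, 0.20, 0.37, 0.02, 0.27.
Standardized rate: 0.1400×56.8 + 0.2000×93.1 + 0.3700×62.3 + 0.0200×92.5 + 0.2700×57.3 = 66.9440 per 100 000.

66.94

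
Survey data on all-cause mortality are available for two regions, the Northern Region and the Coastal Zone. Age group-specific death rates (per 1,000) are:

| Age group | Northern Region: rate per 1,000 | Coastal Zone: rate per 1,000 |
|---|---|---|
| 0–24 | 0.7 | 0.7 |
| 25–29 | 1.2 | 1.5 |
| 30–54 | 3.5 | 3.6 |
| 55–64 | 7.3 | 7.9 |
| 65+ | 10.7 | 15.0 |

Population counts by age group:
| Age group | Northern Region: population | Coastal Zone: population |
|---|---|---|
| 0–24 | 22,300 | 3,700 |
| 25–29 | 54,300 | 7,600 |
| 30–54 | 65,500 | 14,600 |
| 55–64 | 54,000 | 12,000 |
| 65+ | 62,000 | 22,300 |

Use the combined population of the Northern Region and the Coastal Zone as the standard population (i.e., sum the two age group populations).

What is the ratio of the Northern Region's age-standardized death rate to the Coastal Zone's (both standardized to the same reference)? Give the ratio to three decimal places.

Combined standard total = 318,300; weights = 0.0817, 0.1945, 0.2516, 0.2074, 0.2648.
The Northern Region: 0.0817×0.7 + 0.1945×1.2 + 0.2516×3.5 + 0.2074×7.3 + 0.2648×10.7 = 5.5188 per 1,000.
The Coastal Zone: 0.0817×0.7 + 0.1945×1.5 + 0.2516×3.6 + 0.2074×7.9 + 0.2648×15.0 = 6.8656 per 1,000.
Ratio = 5.5188 ÷ 6.8656 = 0.80384.

0.804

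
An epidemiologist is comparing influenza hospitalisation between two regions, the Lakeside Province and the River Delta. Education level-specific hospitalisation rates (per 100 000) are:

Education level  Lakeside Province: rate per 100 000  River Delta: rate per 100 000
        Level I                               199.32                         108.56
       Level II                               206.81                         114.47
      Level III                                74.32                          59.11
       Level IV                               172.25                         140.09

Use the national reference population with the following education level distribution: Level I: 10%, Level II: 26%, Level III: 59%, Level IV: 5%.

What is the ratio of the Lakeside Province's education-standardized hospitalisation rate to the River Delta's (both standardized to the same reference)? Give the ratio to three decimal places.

Standard weights: 0.10, 0.26, 0.59, 0.05.
The Lakeside Province: 0.1000×199.32 + 0.2600×206.81 + 0.5900×74.32 + 0.0500×172.25 = 126.1639 per 100 000.
The River Delta: 0.1000×108.56 + 0.2600×114.47 + 0.5900×59.11 + 0.0500×140.09 = 82.4976 per 100 000.
Ratio = 126.1639 ÷ 82.4976 = 1.52930.

1.529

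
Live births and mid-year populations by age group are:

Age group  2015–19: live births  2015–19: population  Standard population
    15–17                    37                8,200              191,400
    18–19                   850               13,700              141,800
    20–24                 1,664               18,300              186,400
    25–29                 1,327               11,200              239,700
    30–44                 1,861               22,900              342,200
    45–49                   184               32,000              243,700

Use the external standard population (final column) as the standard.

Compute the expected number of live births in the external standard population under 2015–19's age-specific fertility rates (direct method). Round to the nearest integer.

84221

Age-specific rates per 1,000 for 2015–19: 4.512, 62.044, 90.929, 118.482, 81.266, 5.750.
Expected live births = Σ (standard pop × age-specific rate ÷ 1,000)
= 191,400×4.512/1,000 + 141,800×62.044/1,000 + 186,400×90.929/1,000 + 239,700×118.482/1,000 + 342,200×81.266/1,000 + 243,700×5.750/1,000
= 863.63 + 8797.81 + 16949.16 + 28400.17 + 27809.35 + 1401.28 = 84221.40.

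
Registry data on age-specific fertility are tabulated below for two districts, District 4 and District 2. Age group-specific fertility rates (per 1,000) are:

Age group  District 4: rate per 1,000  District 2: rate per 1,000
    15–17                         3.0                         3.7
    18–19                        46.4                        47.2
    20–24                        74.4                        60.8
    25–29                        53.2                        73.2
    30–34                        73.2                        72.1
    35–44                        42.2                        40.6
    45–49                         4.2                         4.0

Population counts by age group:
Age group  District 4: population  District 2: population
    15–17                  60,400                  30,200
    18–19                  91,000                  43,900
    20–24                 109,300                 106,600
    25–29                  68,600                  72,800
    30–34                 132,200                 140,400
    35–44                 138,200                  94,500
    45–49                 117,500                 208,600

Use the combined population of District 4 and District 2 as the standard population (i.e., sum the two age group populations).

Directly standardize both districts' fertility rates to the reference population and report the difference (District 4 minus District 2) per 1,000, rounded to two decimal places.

Combined standard total = 1,414,200; weights = 0.0641, 0.0954, 0.1527, 0.1000, 0.1928, 0.1645, 0.2306.
District 4: 0.0641×3.0 + 0.0954×46.4 + 0.1527×74.4 + 0.1000×53.2 + 0.1928×73.2 + 0.1645×42.2 + 0.2306×4.2 = 43.3181 per 1,000.
District 2: 0.0641×3.7 + 0.0954×47.2 + 0.1527×60.8 + 0.1000×73.2 + 0.1928×72.1 + 0.1645×40.6 + 0.2306×4.0 = 42.8413 per 1,000.
Difference = 43.3181 − 42.8413 = 0.4768.

0.48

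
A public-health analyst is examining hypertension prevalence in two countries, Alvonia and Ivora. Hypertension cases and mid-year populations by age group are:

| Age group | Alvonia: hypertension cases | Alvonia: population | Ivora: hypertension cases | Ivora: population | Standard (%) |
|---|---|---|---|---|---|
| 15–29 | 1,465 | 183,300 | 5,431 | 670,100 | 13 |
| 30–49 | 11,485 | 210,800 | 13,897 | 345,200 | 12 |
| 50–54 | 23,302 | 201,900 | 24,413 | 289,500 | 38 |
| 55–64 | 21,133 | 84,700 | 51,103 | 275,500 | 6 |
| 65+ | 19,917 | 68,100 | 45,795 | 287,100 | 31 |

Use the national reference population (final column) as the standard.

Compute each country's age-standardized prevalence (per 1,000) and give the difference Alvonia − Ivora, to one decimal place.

Age-specific rates per 1,000 for Alvonia: 7.992, 54.483, 115.414, 249.504, 292.467.
For Ivora: 8.105, 40.258, 84.328, 185.492, 159.509.
Standard weights: 0.13, 0.12, 0.38, 0.06, 0.31.
Alvonia: 0.1300×7.992 + 0.1200×54.483 + 0.3800×115.414 + 0.0600×249.504 + 0.3100×292.467 = 157.0691 per 1,000.
Ivora: 0.1300×8.105 + 0.1200×40.258 + 0.3800×84.328 + 0.0600×185.492 + 0.3100×159.509 = 98.5065 per 1,000.
Difference = 157.0691 − 98.5065 = 58.5626.

58.6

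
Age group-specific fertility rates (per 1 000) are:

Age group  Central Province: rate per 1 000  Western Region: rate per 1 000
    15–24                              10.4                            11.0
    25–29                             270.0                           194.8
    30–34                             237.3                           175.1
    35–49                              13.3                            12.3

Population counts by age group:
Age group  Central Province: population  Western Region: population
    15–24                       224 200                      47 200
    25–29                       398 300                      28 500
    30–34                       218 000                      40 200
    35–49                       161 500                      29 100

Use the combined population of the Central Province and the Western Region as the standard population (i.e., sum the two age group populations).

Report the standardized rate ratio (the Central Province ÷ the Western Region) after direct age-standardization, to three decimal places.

1.360

Combined standard total = 1 147 000; weights = 0.2366, 0.3721, 0.2251, 0.1662.
The Central Province: 0.2366×10.4 + 0.3721×270.0 + 0.2251×237.3 + 0.1662×13.3 = 158.5566 per 1 000.
The Western Region: 0.2366×11.0 + 0.3721×194.8 + 0.2251×175.1 + 0.1662×12.3 = 116.5486 per 1 000.
Ratio = 158.5566 ÷ 116.5486 = 1.36043.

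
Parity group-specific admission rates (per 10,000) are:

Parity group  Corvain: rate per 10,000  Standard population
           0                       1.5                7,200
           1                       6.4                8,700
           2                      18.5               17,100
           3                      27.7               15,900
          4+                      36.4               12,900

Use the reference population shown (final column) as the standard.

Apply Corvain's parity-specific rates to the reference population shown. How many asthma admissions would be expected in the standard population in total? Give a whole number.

129

Expected asthma admissions = Σ (standard pop × parity-specific rate ÷ 10,000)
= 7,200×1.5/10,000 + 8,700×6.4/10,000 + 17,100×18.5/10,000 + 15,900×27.7/10,000 + 12,900×36.4/10,000
= 1.08 + 5.57 + 31.64 + 44.04 + 46.96 = 129.28.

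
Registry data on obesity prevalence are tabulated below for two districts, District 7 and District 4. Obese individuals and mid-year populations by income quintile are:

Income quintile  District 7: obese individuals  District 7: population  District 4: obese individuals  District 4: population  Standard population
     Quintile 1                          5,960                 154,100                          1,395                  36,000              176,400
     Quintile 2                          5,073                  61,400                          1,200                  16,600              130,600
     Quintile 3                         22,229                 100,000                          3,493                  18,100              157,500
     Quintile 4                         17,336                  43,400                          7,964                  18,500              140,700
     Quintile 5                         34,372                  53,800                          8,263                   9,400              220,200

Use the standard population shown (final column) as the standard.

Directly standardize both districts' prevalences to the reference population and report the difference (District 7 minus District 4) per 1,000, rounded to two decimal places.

Income-specific rates per 1,000 for District 7: 38.676, 82.622, 222.290, 399.447, 638.885.
For District 4: 38.750, 72.289, 192.983, 430.486, 879.043.
Standard total = 825,400; weights = 0.2137, 0.1582, 0.1908, 0.1705, 0.2668.
District 7: 0.2137×38.676 + 0.1582×82.622 + 0.1908×222.290 + 0.1705×399.447 + 0.2668×638.885 = 302.2876 per 1,000.
District 4: 0.2137×38.750 + 0.1582×72.289 + 0.1908×192.983 + 0.1705×430.486 + 0.2668×879.043 = 364.4366 per 1,000.
Difference = 302.2876 − 364.4366 = -62.1490.

-62.15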